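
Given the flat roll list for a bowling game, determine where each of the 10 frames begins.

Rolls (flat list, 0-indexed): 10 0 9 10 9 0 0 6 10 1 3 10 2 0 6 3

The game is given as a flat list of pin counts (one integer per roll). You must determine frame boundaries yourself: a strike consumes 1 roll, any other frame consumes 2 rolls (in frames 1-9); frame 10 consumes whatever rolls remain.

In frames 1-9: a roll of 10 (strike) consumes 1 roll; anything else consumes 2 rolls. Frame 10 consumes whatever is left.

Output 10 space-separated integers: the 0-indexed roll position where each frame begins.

Answer: 0 1 3 4 6 8 9 11 12 14

Derivation:
Frame 1 starts at roll index 0: roll=10 (strike), consumes 1 roll
Frame 2 starts at roll index 1: rolls=0,9 (sum=9), consumes 2 rolls
Frame 3 starts at roll index 3: roll=10 (strike), consumes 1 roll
Frame 4 starts at roll index 4: rolls=9,0 (sum=9), consumes 2 rolls
Frame 5 starts at roll index 6: rolls=0,6 (sum=6), consumes 2 rolls
Frame 6 starts at roll index 8: roll=10 (strike), consumes 1 roll
Frame 7 starts at roll index 9: rolls=1,3 (sum=4), consumes 2 rolls
Frame 8 starts at roll index 11: roll=10 (strike), consumes 1 roll
Frame 9 starts at roll index 12: rolls=2,0 (sum=2), consumes 2 rolls
Frame 10 starts at roll index 14: 2 remaining rolls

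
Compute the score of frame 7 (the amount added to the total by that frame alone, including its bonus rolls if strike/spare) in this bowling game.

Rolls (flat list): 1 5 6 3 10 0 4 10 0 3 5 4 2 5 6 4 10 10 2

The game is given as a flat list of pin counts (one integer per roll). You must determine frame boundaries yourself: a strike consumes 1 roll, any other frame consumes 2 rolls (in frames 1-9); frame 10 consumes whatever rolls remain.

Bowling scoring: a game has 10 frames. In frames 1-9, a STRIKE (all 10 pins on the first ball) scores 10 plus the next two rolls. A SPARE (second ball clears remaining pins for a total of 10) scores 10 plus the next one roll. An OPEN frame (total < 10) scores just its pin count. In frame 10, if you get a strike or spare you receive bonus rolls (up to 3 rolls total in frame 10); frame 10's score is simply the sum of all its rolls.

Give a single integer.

Answer: 9

Derivation:
Frame 1: OPEN (1+5=6). Cumulative: 6
Frame 2: OPEN (6+3=9). Cumulative: 15
Frame 3: STRIKE. 10 + next two rolls (0+4) = 14. Cumulative: 29
Frame 4: OPEN (0+4=4). Cumulative: 33
Frame 5: STRIKE. 10 + next two rolls (0+3) = 13. Cumulative: 46
Frame 6: OPEN (0+3=3). Cumulative: 49
Frame 7: OPEN (5+4=9). Cumulative: 58
Frame 8: OPEN (2+5=7). Cumulative: 65
Frame 9: SPARE (6+4=10). 10 + next roll (10) = 20. Cumulative: 85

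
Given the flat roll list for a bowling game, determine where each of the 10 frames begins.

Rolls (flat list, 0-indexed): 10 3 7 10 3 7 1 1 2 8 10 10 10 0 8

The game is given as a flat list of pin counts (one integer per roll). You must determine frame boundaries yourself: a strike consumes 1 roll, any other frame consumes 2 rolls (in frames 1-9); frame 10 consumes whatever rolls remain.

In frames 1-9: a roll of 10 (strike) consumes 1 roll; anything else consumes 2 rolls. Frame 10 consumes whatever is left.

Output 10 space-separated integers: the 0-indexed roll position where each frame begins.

Frame 1 starts at roll index 0: roll=10 (strike), consumes 1 roll
Frame 2 starts at roll index 1: rolls=3,7 (sum=10), consumes 2 rolls
Frame 3 starts at roll index 3: roll=10 (strike), consumes 1 roll
Frame 4 starts at roll index 4: rolls=3,7 (sum=10), consumes 2 rolls
Frame 5 starts at roll index 6: rolls=1,1 (sum=2), consumes 2 rolls
Frame 6 starts at roll index 8: rolls=2,8 (sum=10), consumes 2 rolls
Frame 7 starts at roll index 10: roll=10 (strike), consumes 1 roll
Frame 8 starts at roll index 11: roll=10 (strike), consumes 1 roll
Frame 9 starts at roll index 12: roll=10 (strike), consumes 1 roll
Frame 10 starts at roll index 13: 2 remaining rolls

Answer: 0 1 3 4 6 8 10 11 12 13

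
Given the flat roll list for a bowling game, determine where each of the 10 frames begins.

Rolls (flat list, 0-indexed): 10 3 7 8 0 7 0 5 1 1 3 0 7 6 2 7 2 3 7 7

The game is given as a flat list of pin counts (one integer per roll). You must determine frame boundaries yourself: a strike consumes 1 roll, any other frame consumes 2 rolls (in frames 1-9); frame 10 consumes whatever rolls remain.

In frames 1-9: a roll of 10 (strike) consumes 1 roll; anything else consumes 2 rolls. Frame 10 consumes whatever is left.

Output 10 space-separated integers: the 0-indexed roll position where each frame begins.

Frame 1 starts at roll index 0: roll=10 (strike), consumes 1 roll
Frame 2 starts at roll index 1: rolls=3,7 (sum=10), consumes 2 rolls
Frame 3 starts at roll index 3: rolls=8,0 (sum=8), consumes 2 rolls
Frame 4 starts at roll index 5: rolls=7,0 (sum=7), consumes 2 rolls
Frame 5 starts at roll index 7: rolls=5,1 (sum=6), consumes 2 rolls
Frame 6 starts at roll index 9: rolls=1,3 (sum=4), consumes 2 rolls
Frame 7 starts at roll index 11: rolls=0,7 (sum=7), consumes 2 rolls
Frame 8 starts at roll index 13: rolls=6,2 (sum=8), consumes 2 rolls
Frame 9 starts at roll index 15: rolls=7,2 (sum=9), consumes 2 rolls
Frame 10 starts at roll index 17: 3 remaining rolls

Answer: 0 1 3 5 7 9 11 13 15 17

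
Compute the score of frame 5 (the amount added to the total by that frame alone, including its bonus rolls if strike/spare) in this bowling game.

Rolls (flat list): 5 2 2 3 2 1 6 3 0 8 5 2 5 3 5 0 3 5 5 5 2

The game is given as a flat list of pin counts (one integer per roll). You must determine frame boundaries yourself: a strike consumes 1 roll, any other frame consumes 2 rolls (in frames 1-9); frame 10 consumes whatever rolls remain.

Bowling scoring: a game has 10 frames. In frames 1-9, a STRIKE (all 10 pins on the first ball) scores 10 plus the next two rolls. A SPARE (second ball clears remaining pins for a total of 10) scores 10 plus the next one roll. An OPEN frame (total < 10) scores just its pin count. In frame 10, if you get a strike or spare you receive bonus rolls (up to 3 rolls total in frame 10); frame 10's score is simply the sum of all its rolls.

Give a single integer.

Frame 1: OPEN (5+2=7). Cumulative: 7
Frame 2: OPEN (2+3=5). Cumulative: 12
Frame 3: OPEN (2+1=3). Cumulative: 15
Frame 4: OPEN (6+3=9). Cumulative: 24
Frame 5: OPEN (0+8=8). Cumulative: 32
Frame 6: OPEN (5+2=7). Cumulative: 39
Frame 7: OPEN (5+3=8). Cumulative: 47

Answer: 8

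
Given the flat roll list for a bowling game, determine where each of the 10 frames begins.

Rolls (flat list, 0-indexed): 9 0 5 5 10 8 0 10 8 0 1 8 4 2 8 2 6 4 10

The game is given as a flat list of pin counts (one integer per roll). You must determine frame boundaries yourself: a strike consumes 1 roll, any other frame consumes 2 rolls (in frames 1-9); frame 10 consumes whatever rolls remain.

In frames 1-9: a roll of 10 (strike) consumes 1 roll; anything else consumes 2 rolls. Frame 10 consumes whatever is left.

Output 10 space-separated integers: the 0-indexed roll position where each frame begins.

Answer: 0 2 4 5 7 8 10 12 14 16

Derivation:
Frame 1 starts at roll index 0: rolls=9,0 (sum=9), consumes 2 rolls
Frame 2 starts at roll index 2: rolls=5,5 (sum=10), consumes 2 rolls
Frame 3 starts at roll index 4: roll=10 (strike), consumes 1 roll
Frame 4 starts at roll index 5: rolls=8,0 (sum=8), consumes 2 rolls
Frame 5 starts at roll index 7: roll=10 (strike), consumes 1 roll
Frame 6 starts at roll index 8: rolls=8,0 (sum=8), consumes 2 rolls
Frame 7 starts at roll index 10: rolls=1,8 (sum=9), consumes 2 rolls
Frame 8 starts at roll index 12: rolls=4,2 (sum=6), consumes 2 rolls
Frame 9 starts at roll index 14: rolls=8,2 (sum=10), consumes 2 rolls
Frame 10 starts at roll index 16: 3 remaining rolls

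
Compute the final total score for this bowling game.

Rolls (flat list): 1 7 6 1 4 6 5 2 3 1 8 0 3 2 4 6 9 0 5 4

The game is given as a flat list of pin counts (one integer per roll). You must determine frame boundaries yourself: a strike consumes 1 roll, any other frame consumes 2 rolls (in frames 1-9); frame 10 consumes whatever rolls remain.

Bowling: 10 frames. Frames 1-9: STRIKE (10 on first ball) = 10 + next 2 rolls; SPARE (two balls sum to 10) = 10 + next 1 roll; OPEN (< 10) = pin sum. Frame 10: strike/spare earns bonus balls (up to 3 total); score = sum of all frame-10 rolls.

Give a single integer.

Frame 1: OPEN (1+7=8). Cumulative: 8
Frame 2: OPEN (6+1=7). Cumulative: 15
Frame 3: SPARE (4+6=10). 10 + next roll (5) = 15. Cumulative: 30
Frame 4: OPEN (5+2=7). Cumulative: 37
Frame 5: OPEN (3+1=4). Cumulative: 41
Frame 6: OPEN (8+0=8). Cumulative: 49
Frame 7: OPEN (3+2=5). Cumulative: 54
Frame 8: SPARE (4+6=10). 10 + next roll (9) = 19. Cumulative: 73
Frame 9: OPEN (9+0=9). Cumulative: 82
Frame 10: OPEN. Sum of all frame-10 rolls (5+4) = 9. Cumulative: 91

Answer: 91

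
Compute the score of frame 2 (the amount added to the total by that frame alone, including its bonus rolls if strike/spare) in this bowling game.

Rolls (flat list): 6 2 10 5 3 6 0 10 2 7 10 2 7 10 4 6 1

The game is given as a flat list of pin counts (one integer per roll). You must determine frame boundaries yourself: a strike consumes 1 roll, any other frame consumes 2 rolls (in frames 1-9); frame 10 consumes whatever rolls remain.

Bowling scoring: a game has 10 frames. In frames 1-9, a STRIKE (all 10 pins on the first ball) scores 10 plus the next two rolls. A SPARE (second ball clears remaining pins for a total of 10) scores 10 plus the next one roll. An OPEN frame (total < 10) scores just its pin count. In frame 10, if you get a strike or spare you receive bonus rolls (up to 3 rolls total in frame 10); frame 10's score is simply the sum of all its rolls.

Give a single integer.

Answer: 18

Derivation:
Frame 1: OPEN (6+2=8). Cumulative: 8
Frame 2: STRIKE. 10 + next two rolls (5+3) = 18. Cumulative: 26
Frame 3: OPEN (5+3=8). Cumulative: 34
Frame 4: OPEN (6+0=6). Cumulative: 40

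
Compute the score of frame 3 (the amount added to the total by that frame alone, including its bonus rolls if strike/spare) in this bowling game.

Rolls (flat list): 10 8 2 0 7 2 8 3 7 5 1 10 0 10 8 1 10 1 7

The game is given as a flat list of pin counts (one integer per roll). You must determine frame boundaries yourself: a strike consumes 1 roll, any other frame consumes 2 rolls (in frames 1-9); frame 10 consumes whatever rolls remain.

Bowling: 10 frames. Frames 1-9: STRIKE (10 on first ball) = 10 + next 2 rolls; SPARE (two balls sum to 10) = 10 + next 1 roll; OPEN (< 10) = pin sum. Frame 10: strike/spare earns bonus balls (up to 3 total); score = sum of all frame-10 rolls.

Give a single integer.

Frame 1: STRIKE. 10 + next two rolls (8+2) = 20. Cumulative: 20
Frame 2: SPARE (8+2=10). 10 + next roll (0) = 10. Cumulative: 30
Frame 3: OPEN (0+7=7). Cumulative: 37
Frame 4: SPARE (2+8=10). 10 + next roll (3) = 13. Cumulative: 50
Frame 5: SPARE (3+7=10). 10 + next roll (5) = 15. Cumulative: 65

Answer: 7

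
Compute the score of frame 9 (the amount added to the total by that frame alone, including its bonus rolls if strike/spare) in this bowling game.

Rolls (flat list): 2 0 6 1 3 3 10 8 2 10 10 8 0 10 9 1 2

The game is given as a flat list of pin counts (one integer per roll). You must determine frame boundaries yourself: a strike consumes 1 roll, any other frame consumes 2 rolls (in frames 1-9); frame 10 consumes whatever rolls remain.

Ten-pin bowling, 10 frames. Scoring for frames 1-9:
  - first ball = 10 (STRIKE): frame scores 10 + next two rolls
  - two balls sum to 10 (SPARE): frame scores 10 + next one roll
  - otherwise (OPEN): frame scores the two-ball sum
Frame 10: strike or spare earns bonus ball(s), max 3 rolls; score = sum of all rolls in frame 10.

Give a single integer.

Frame 1: OPEN (2+0=2). Cumulative: 2
Frame 2: OPEN (6+1=7). Cumulative: 9
Frame 3: OPEN (3+3=6). Cumulative: 15
Frame 4: STRIKE. 10 + next two rolls (8+2) = 20. Cumulative: 35
Frame 5: SPARE (8+2=10). 10 + next roll (10) = 20. Cumulative: 55
Frame 6: STRIKE. 10 + next two rolls (10+8) = 28. Cumulative: 83
Frame 7: STRIKE. 10 + next two rolls (8+0) = 18. Cumulative: 101
Frame 8: OPEN (8+0=8). Cumulative: 109
Frame 9: STRIKE. 10 + next two rolls (9+1) = 20. Cumulative: 129
Frame 10: SPARE. Sum of all frame-10 rolls (9+1+2) = 12. Cumulative: 141

Answer: 20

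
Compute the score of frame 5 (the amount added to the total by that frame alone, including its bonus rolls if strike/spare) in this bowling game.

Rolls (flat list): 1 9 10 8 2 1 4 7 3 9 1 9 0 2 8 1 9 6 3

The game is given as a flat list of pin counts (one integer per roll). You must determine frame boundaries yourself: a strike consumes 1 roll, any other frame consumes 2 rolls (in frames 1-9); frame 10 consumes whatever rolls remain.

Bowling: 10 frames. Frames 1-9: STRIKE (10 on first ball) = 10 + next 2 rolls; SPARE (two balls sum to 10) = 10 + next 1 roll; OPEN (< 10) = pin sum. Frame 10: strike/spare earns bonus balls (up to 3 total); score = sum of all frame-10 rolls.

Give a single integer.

Frame 1: SPARE (1+9=10). 10 + next roll (10) = 20. Cumulative: 20
Frame 2: STRIKE. 10 + next two rolls (8+2) = 20. Cumulative: 40
Frame 3: SPARE (8+2=10). 10 + next roll (1) = 11. Cumulative: 51
Frame 4: OPEN (1+4=5). Cumulative: 56
Frame 5: SPARE (7+3=10). 10 + next roll (9) = 19. Cumulative: 75
Frame 6: SPARE (9+1=10). 10 + next roll (9) = 19. Cumulative: 94
Frame 7: OPEN (9+0=9). Cumulative: 103

Answer: 19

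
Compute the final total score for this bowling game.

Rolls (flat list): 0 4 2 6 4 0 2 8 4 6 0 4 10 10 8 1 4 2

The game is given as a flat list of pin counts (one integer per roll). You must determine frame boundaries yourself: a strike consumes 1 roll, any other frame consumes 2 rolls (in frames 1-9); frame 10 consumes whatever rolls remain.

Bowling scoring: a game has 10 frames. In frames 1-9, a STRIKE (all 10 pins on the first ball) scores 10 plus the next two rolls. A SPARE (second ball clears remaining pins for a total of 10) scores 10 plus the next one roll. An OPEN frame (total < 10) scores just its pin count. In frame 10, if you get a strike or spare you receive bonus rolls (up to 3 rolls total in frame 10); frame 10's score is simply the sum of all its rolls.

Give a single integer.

Answer: 106

Derivation:
Frame 1: OPEN (0+4=4). Cumulative: 4
Frame 2: OPEN (2+6=8). Cumulative: 12
Frame 3: OPEN (4+0=4). Cumulative: 16
Frame 4: SPARE (2+8=10). 10 + next roll (4) = 14. Cumulative: 30
Frame 5: SPARE (4+6=10). 10 + next roll (0) = 10. Cumulative: 40
Frame 6: OPEN (0+4=4). Cumulative: 44
Frame 7: STRIKE. 10 + next two rolls (10+8) = 28. Cumulative: 72
Frame 8: STRIKE. 10 + next two rolls (8+1) = 19. Cumulative: 91
Frame 9: OPEN (8+1=9). Cumulative: 100
Frame 10: OPEN. Sum of all frame-10 rolls (4+2) = 6. Cumulative: 106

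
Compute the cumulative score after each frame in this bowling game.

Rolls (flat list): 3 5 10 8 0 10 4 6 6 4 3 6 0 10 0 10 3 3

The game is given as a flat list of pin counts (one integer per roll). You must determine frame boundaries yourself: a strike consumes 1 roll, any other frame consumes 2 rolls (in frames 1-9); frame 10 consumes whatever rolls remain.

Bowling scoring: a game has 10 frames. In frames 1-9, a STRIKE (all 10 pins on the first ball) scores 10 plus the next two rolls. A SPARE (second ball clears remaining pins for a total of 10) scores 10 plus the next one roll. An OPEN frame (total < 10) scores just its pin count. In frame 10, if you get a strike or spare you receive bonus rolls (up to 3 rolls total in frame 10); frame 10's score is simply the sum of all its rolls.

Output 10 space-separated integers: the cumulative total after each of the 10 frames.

Frame 1: OPEN (3+5=8). Cumulative: 8
Frame 2: STRIKE. 10 + next two rolls (8+0) = 18. Cumulative: 26
Frame 3: OPEN (8+0=8). Cumulative: 34
Frame 4: STRIKE. 10 + next two rolls (4+6) = 20. Cumulative: 54
Frame 5: SPARE (4+6=10). 10 + next roll (6) = 16. Cumulative: 70
Frame 6: SPARE (6+4=10). 10 + next roll (3) = 13. Cumulative: 83
Frame 7: OPEN (3+6=9). Cumulative: 92
Frame 8: SPARE (0+10=10). 10 + next roll (0) = 10. Cumulative: 102
Frame 9: SPARE (0+10=10). 10 + next roll (3) = 13. Cumulative: 115
Frame 10: OPEN. Sum of all frame-10 rolls (3+3) = 6. Cumulative: 121

Answer: 8 26 34 54 70 83 92 102 115 121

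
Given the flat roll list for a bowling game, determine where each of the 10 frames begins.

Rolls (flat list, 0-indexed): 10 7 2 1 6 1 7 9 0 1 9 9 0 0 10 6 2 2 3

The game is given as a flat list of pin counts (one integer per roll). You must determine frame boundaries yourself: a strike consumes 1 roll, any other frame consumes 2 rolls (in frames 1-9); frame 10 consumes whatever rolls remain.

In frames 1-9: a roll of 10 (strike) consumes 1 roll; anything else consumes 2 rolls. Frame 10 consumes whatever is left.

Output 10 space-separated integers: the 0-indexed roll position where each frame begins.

Frame 1 starts at roll index 0: roll=10 (strike), consumes 1 roll
Frame 2 starts at roll index 1: rolls=7,2 (sum=9), consumes 2 rolls
Frame 3 starts at roll index 3: rolls=1,6 (sum=7), consumes 2 rolls
Frame 4 starts at roll index 5: rolls=1,7 (sum=8), consumes 2 rolls
Frame 5 starts at roll index 7: rolls=9,0 (sum=9), consumes 2 rolls
Frame 6 starts at roll index 9: rolls=1,9 (sum=10), consumes 2 rolls
Frame 7 starts at roll index 11: rolls=9,0 (sum=9), consumes 2 rolls
Frame 8 starts at roll index 13: rolls=0,10 (sum=10), consumes 2 rolls
Frame 9 starts at roll index 15: rolls=6,2 (sum=8), consumes 2 rolls
Frame 10 starts at roll index 17: 2 remaining rolls

Answer: 0 1 3 5 7 9 11 13 15 17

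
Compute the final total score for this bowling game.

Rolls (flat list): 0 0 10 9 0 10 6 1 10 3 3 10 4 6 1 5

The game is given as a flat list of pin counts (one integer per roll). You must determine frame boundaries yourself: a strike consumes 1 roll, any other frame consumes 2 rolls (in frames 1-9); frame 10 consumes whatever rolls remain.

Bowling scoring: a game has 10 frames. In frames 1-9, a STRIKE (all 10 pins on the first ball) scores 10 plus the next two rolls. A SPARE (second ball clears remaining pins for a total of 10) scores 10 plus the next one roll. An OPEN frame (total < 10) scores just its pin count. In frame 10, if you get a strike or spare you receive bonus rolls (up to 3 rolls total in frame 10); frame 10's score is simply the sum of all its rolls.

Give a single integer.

Answer: 111

Derivation:
Frame 1: OPEN (0+0=0). Cumulative: 0
Frame 2: STRIKE. 10 + next two rolls (9+0) = 19. Cumulative: 19
Frame 3: OPEN (9+0=9). Cumulative: 28
Frame 4: STRIKE. 10 + next two rolls (6+1) = 17. Cumulative: 45
Frame 5: OPEN (6+1=7). Cumulative: 52
Frame 6: STRIKE. 10 + next two rolls (3+3) = 16. Cumulative: 68
Frame 7: OPEN (3+3=6). Cumulative: 74
Frame 8: STRIKE. 10 + next two rolls (4+6) = 20. Cumulative: 94
Frame 9: SPARE (4+6=10). 10 + next roll (1) = 11. Cumulative: 105
Frame 10: OPEN. Sum of all frame-10 rolls (1+5) = 6. Cumulative: 111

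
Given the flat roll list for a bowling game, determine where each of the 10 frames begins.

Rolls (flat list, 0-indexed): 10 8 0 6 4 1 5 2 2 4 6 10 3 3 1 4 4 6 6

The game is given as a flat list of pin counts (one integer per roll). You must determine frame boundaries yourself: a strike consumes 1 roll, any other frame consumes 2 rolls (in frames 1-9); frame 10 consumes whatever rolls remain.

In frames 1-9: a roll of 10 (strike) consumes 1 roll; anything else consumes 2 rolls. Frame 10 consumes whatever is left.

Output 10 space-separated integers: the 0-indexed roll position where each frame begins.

Answer: 0 1 3 5 7 9 11 12 14 16

Derivation:
Frame 1 starts at roll index 0: roll=10 (strike), consumes 1 roll
Frame 2 starts at roll index 1: rolls=8,0 (sum=8), consumes 2 rolls
Frame 3 starts at roll index 3: rolls=6,4 (sum=10), consumes 2 rolls
Frame 4 starts at roll index 5: rolls=1,5 (sum=6), consumes 2 rolls
Frame 5 starts at roll index 7: rolls=2,2 (sum=4), consumes 2 rolls
Frame 6 starts at roll index 9: rolls=4,6 (sum=10), consumes 2 rolls
Frame 7 starts at roll index 11: roll=10 (strike), consumes 1 roll
Frame 8 starts at roll index 12: rolls=3,3 (sum=6), consumes 2 rolls
Frame 9 starts at roll index 14: rolls=1,4 (sum=5), consumes 2 rolls
Frame 10 starts at roll index 16: 3 remaining rolls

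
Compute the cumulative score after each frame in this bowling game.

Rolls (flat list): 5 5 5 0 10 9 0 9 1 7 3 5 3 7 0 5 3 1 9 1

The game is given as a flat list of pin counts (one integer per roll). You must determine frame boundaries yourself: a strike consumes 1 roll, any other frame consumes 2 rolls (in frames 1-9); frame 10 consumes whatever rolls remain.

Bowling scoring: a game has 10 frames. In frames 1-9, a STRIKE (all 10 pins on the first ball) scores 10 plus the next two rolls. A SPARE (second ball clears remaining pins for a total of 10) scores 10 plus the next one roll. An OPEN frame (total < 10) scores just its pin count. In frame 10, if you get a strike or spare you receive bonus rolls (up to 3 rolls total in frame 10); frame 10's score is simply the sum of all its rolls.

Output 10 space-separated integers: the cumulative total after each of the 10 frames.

Answer: 15 20 39 48 65 80 88 95 103 114

Derivation:
Frame 1: SPARE (5+5=10). 10 + next roll (5) = 15. Cumulative: 15
Frame 2: OPEN (5+0=5). Cumulative: 20
Frame 3: STRIKE. 10 + next two rolls (9+0) = 19. Cumulative: 39
Frame 4: OPEN (9+0=9). Cumulative: 48
Frame 5: SPARE (9+1=10). 10 + next roll (7) = 17. Cumulative: 65
Frame 6: SPARE (7+3=10). 10 + next roll (5) = 15. Cumulative: 80
Frame 7: OPEN (5+3=8). Cumulative: 88
Frame 8: OPEN (7+0=7). Cumulative: 95
Frame 9: OPEN (5+3=8). Cumulative: 103
Frame 10: SPARE. Sum of all frame-10 rolls (1+9+1) = 11. Cumulative: 114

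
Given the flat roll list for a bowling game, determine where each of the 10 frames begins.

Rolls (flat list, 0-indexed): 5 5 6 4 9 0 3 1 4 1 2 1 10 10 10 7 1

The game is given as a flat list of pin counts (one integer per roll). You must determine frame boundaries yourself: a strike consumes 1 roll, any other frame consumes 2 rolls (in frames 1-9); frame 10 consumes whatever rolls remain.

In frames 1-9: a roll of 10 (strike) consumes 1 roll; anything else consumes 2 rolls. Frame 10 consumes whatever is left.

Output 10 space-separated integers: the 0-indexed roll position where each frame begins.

Answer: 0 2 4 6 8 10 12 13 14 15

Derivation:
Frame 1 starts at roll index 0: rolls=5,5 (sum=10), consumes 2 rolls
Frame 2 starts at roll index 2: rolls=6,4 (sum=10), consumes 2 rolls
Frame 3 starts at roll index 4: rolls=9,0 (sum=9), consumes 2 rolls
Frame 4 starts at roll index 6: rolls=3,1 (sum=4), consumes 2 rolls
Frame 5 starts at roll index 8: rolls=4,1 (sum=5), consumes 2 rolls
Frame 6 starts at roll index 10: rolls=2,1 (sum=3), consumes 2 rolls
Frame 7 starts at roll index 12: roll=10 (strike), consumes 1 roll
Frame 8 starts at roll index 13: roll=10 (strike), consumes 1 roll
Frame 9 starts at roll index 14: roll=10 (strike), consumes 1 roll
Frame 10 starts at roll index 15: 2 remaining rolls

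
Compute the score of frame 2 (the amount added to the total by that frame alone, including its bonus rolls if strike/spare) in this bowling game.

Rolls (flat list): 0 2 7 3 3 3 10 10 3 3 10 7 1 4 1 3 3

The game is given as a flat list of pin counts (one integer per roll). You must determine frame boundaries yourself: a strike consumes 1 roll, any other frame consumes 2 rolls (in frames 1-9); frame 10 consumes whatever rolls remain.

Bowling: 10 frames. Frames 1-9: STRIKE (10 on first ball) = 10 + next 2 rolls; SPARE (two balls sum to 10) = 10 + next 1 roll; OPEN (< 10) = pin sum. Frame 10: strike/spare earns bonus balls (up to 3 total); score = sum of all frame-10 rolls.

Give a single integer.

Frame 1: OPEN (0+2=2). Cumulative: 2
Frame 2: SPARE (7+3=10). 10 + next roll (3) = 13. Cumulative: 15
Frame 3: OPEN (3+3=6). Cumulative: 21
Frame 4: STRIKE. 10 + next two rolls (10+3) = 23. Cumulative: 44

Answer: 13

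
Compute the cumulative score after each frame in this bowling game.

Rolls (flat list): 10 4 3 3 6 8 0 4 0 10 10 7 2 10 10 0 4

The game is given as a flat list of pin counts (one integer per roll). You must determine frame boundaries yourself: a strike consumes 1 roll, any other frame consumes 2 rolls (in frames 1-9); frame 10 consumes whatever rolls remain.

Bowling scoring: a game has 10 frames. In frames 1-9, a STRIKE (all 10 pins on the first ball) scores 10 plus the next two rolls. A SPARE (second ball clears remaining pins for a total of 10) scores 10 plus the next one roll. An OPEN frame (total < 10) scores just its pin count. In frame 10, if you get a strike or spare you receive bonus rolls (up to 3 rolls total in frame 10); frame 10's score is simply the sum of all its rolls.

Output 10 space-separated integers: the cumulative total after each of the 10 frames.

Frame 1: STRIKE. 10 + next two rolls (4+3) = 17. Cumulative: 17
Frame 2: OPEN (4+3=7). Cumulative: 24
Frame 3: OPEN (3+6=9). Cumulative: 33
Frame 4: OPEN (8+0=8). Cumulative: 41
Frame 5: OPEN (4+0=4). Cumulative: 45
Frame 6: STRIKE. 10 + next two rolls (10+7) = 27. Cumulative: 72
Frame 7: STRIKE. 10 + next two rolls (7+2) = 19. Cumulative: 91
Frame 8: OPEN (7+2=9). Cumulative: 100
Frame 9: STRIKE. 10 + next two rolls (10+0) = 20. Cumulative: 120
Frame 10: STRIKE. Sum of all frame-10 rolls (10+0+4) = 14. Cumulative: 134

Answer: 17 24 33 41 45 72 91 100 120 134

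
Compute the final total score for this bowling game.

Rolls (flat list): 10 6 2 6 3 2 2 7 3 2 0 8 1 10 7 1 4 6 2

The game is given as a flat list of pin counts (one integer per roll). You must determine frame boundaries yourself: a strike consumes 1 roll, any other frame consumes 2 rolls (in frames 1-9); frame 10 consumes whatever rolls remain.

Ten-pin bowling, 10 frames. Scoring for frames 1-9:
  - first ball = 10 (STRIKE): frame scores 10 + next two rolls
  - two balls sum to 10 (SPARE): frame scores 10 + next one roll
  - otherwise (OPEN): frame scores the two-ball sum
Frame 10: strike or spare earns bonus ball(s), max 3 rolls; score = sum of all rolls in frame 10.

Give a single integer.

Frame 1: STRIKE. 10 + next two rolls (6+2) = 18. Cumulative: 18
Frame 2: OPEN (6+2=8). Cumulative: 26
Frame 3: OPEN (6+3=9). Cumulative: 35
Frame 4: OPEN (2+2=4). Cumulative: 39
Frame 5: SPARE (7+3=10). 10 + next roll (2) = 12. Cumulative: 51
Frame 6: OPEN (2+0=2). Cumulative: 53
Frame 7: OPEN (8+1=9). Cumulative: 62
Frame 8: STRIKE. 10 + next two rolls (7+1) = 18. Cumulative: 80
Frame 9: OPEN (7+1=8). Cumulative: 88
Frame 10: SPARE. Sum of all frame-10 rolls (4+6+2) = 12. Cumulative: 100

Answer: 100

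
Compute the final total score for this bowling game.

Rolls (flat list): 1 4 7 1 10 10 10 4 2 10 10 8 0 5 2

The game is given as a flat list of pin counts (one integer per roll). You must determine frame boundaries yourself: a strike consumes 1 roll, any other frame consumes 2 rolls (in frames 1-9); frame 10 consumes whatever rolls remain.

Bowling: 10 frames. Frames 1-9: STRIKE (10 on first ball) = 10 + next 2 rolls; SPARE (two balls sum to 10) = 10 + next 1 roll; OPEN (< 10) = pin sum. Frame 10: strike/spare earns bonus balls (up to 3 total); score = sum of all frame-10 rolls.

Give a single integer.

Frame 1: OPEN (1+4=5). Cumulative: 5
Frame 2: OPEN (7+1=8). Cumulative: 13
Frame 3: STRIKE. 10 + next two rolls (10+10) = 30. Cumulative: 43
Frame 4: STRIKE. 10 + next two rolls (10+4) = 24. Cumulative: 67
Frame 5: STRIKE. 10 + next two rolls (4+2) = 16. Cumulative: 83
Frame 6: OPEN (4+2=6). Cumulative: 89
Frame 7: STRIKE. 10 + next two rolls (10+8) = 28. Cumulative: 117
Frame 8: STRIKE. 10 + next two rolls (8+0) = 18. Cumulative: 135
Frame 9: OPEN (8+0=8). Cumulative: 143
Frame 10: OPEN. Sum of all frame-10 rolls (5+2) = 7. Cumulative: 150

Answer: 150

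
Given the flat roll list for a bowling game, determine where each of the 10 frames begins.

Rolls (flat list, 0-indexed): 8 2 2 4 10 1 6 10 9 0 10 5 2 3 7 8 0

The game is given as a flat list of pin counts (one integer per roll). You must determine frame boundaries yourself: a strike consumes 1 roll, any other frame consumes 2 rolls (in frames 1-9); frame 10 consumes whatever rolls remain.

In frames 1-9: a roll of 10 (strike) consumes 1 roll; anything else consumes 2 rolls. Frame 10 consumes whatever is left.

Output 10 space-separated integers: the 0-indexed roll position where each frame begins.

Frame 1 starts at roll index 0: rolls=8,2 (sum=10), consumes 2 rolls
Frame 2 starts at roll index 2: rolls=2,4 (sum=6), consumes 2 rolls
Frame 3 starts at roll index 4: roll=10 (strike), consumes 1 roll
Frame 4 starts at roll index 5: rolls=1,6 (sum=7), consumes 2 rolls
Frame 5 starts at roll index 7: roll=10 (strike), consumes 1 roll
Frame 6 starts at roll index 8: rolls=9,0 (sum=9), consumes 2 rolls
Frame 7 starts at roll index 10: roll=10 (strike), consumes 1 roll
Frame 8 starts at roll index 11: rolls=5,2 (sum=7), consumes 2 rolls
Frame 9 starts at roll index 13: rolls=3,7 (sum=10), consumes 2 rolls
Frame 10 starts at roll index 15: 2 remaining rolls

Answer: 0 2 4 5 7 8 10 11 13 15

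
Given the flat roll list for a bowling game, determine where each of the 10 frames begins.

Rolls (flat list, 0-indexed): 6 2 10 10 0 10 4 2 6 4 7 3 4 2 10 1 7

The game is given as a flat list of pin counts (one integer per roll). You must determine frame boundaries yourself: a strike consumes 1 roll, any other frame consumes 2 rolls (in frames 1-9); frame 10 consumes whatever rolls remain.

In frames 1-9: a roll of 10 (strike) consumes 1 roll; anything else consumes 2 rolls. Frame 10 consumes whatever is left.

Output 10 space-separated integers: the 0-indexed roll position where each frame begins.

Answer: 0 2 3 4 6 8 10 12 14 15

Derivation:
Frame 1 starts at roll index 0: rolls=6,2 (sum=8), consumes 2 rolls
Frame 2 starts at roll index 2: roll=10 (strike), consumes 1 roll
Frame 3 starts at roll index 3: roll=10 (strike), consumes 1 roll
Frame 4 starts at roll index 4: rolls=0,10 (sum=10), consumes 2 rolls
Frame 5 starts at roll index 6: rolls=4,2 (sum=6), consumes 2 rolls
Frame 6 starts at roll index 8: rolls=6,4 (sum=10), consumes 2 rolls
Frame 7 starts at roll index 10: rolls=7,3 (sum=10), consumes 2 rolls
Frame 8 starts at roll index 12: rolls=4,2 (sum=6), consumes 2 rolls
Frame 9 starts at roll index 14: roll=10 (strike), consumes 1 roll
Frame 10 starts at roll index 15: 2 remaining rolls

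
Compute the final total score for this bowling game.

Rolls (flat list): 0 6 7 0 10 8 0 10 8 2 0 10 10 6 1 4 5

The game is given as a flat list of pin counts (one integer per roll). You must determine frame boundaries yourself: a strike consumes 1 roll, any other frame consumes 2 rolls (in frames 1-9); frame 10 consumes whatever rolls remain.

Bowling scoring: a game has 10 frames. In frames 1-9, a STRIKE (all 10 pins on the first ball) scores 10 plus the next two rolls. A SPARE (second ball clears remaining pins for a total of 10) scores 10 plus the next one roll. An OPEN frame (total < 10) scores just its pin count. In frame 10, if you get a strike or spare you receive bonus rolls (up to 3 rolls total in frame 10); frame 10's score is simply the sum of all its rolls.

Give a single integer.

Answer: 122

Derivation:
Frame 1: OPEN (0+6=6). Cumulative: 6
Frame 2: OPEN (7+0=7). Cumulative: 13
Frame 3: STRIKE. 10 + next two rolls (8+0) = 18. Cumulative: 31
Frame 4: OPEN (8+0=8). Cumulative: 39
Frame 5: STRIKE. 10 + next two rolls (8+2) = 20. Cumulative: 59
Frame 6: SPARE (8+2=10). 10 + next roll (0) = 10. Cumulative: 69
Frame 7: SPARE (0+10=10). 10 + next roll (10) = 20. Cumulative: 89
Frame 8: STRIKE. 10 + next two rolls (6+1) = 17. Cumulative: 106
Frame 9: OPEN (6+1=7). Cumulative: 113
Frame 10: OPEN. Sum of all frame-10 rolls (4+5) = 9. Cumulative: 122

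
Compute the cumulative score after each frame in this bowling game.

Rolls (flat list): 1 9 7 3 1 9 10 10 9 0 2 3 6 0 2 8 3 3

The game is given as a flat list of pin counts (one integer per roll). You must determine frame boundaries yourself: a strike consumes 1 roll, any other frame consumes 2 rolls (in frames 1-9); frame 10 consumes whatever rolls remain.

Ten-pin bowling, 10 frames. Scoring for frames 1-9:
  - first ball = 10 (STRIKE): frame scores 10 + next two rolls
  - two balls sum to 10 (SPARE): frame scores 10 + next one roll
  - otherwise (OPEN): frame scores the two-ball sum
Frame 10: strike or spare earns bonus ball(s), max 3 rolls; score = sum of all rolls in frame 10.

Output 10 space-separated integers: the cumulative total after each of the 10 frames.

Frame 1: SPARE (1+9=10). 10 + next roll (7) = 17. Cumulative: 17
Frame 2: SPARE (7+3=10). 10 + next roll (1) = 11. Cumulative: 28
Frame 3: SPARE (1+9=10). 10 + next roll (10) = 20. Cumulative: 48
Frame 4: STRIKE. 10 + next two rolls (10+9) = 29. Cumulative: 77
Frame 5: STRIKE. 10 + next two rolls (9+0) = 19. Cumulative: 96
Frame 6: OPEN (9+0=9). Cumulative: 105
Frame 7: OPEN (2+3=5). Cumulative: 110
Frame 8: OPEN (6+0=6). Cumulative: 116
Frame 9: SPARE (2+8=10). 10 + next roll (3) = 13. Cumulative: 129
Frame 10: OPEN. Sum of all frame-10 rolls (3+3) = 6. Cumulative: 135

Answer: 17 28 48 77 96 105 110 116 129 135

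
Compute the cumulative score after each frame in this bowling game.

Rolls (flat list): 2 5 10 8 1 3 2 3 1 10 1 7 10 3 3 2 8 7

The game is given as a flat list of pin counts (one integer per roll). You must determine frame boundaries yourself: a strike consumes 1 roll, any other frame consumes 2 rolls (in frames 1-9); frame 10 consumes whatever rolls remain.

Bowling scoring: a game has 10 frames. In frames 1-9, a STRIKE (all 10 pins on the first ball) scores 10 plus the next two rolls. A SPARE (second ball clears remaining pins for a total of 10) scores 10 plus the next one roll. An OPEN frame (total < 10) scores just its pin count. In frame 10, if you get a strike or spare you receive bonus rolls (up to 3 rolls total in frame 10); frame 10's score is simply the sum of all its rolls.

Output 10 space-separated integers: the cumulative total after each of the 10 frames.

Answer: 7 26 35 40 44 62 70 86 92 109

Derivation:
Frame 1: OPEN (2+5=7). Cumulative: 7
Frame 2: STRIKE. 10 + next two rolls (8+1) = 19. Cumulative: 26
Frame 3: OPEN (8+1=9). Cumulative: 35
Frame 4: OPEN (3+2=5). Cumulative: 40
Frame 5: OPEN (3+1=4). Cumulative: 44
Frame 6: STRIKE. 10 + next two rolls (1+7) = 18. Cumulative: 62
Frame 7: OPEN (1+7=8). Cumulative: 70
Frame 8: STRIKE. 10 + next two rolls (3+3) = 16. Cumulative: 86
Frame 9: OPEN (3+3=6). Cumulative: 92
Frame 10: SPARE. Sum of all frame-10 rolls (2+8+7) = 17. Cumulative: 109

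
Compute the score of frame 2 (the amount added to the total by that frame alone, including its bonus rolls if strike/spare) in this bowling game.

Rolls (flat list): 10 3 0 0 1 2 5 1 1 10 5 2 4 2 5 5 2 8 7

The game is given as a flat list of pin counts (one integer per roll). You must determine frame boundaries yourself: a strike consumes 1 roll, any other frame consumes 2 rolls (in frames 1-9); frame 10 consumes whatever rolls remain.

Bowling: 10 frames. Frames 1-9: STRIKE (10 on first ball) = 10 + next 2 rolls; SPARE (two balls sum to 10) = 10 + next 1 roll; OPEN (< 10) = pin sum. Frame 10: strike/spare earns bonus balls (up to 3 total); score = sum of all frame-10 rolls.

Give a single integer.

Answer: 3

Derivation:
Frame 1: STRIKE. 10 + next two rolls (3+0) = 13. Cumulative: 13
Frame 2: OPEN (3+0=3). Cumulative: 16
Frame 3: OPEN (0+1=1). Cumulative: 17
Frame 4: OPEN (2+5=7). Cumulative: 24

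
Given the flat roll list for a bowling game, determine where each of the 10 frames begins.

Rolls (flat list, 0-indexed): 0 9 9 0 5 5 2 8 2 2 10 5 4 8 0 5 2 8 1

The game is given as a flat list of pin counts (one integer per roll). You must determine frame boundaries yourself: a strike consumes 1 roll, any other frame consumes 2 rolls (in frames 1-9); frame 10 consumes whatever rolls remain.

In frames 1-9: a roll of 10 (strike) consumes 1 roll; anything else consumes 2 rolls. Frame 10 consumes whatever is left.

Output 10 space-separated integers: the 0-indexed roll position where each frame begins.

Answer: 0 2 4 6 8 10 11 13 15 17

Derivation:
Frame 1 starts at roll index 0: rolls=0,9 (sum=9), consumes 2 rolls
Frame 2 starts at roll index 2: rolls=9,0 (sum=9), consumes 2 rolls
Frame 3 starts at roll index 4: rolls=5,5 (sum=10), consumes 2 rolls
Frame 4 starts at roll index 6: rolls=2,8 (sum=10), consumes 2 rolls
Frame 5 starts at roll index 8: rolls=2,2 (sum=4), consumes 2 rolls
Frame 6 starts at roll index 10: roll=10 (strike), consumes 1 roll
Frame 7 starts at roll index 11: rolls=5,4 (sum=9), consumes 2 rolls
Frame 8 starts at roll index 13: rolls=8,0 (sum=8), consumes 2 rolls
Frame 9 starts at roll index 15: rolls=5,2 (sum=7), consumes 2 rolls
Frame 10 starts at roll index 17: 2 remaining rolls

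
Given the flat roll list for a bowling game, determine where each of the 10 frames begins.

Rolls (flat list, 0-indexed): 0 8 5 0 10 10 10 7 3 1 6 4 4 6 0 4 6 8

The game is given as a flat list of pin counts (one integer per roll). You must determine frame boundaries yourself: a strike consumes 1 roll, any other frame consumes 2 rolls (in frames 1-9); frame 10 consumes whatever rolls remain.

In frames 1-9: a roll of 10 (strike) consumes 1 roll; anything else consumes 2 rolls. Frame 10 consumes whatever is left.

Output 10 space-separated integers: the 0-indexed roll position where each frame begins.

Frame 1 starts at roll index 0: rolls=0,8 (sum=8), consumes 2 rolls
Frame 2 starts at roll index 2: rolls=5,0 (sum=5), consumes 2 rolls
Frame 3 starts at roll index 4: roll=10 (strike), consumes 1 roll
Frame 4 starts at roll index 5: roll=10 (strike), consumes 1 roll
Frame 5 starts at roll index 6: roll=10 (strike), consumes 1 roll
Frame 6 starts at roll index 7: rolls=7,3 (sum=10), consumes 2 rolls
Frame 7 starts at roll index 9: rolls=1,6 (sum=7), consumes 2 rolls
Frame 8 starts at roll index 11: rolls=4,4 (sum=8), consumes 2 rolls
Frame 9 starts at roll index 13: rolls=6,0 (sum=6), consumes 2 rolls
Frame 10 starts at roll index 15: 3 remaining rolls

Answer: 0 2 4 5 6 7 9 11 13 15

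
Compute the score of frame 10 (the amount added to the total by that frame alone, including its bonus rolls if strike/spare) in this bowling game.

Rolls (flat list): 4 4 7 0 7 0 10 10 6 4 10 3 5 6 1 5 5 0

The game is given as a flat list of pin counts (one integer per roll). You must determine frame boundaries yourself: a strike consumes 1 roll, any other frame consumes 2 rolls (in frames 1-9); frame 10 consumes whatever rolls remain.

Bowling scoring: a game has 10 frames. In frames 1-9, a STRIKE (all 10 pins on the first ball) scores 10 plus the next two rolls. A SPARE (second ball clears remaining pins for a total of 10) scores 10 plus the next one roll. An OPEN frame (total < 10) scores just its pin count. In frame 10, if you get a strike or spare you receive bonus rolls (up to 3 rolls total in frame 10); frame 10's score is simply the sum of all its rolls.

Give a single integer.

Frame 1: OPEN (4+4=8). Cumulative: 8
Frame 2: OPEN (7+0=7). Cumulative: 15
Frame 3: OPEN (7+0=7). Cumulative: 22
Frame 4: STRIKE. 10 + next two rolls (10+6) = 26. Cumulative: 48
Frame 5: STRIKE. 10 + next two rolls (6+4) = 20. Cumulative: 68
Frame 6: SPARE (6+4=10). 10 + next roll (10) = 20. Cumulative: 88
Frame 7: STRIKE. 10 + next two rolls (3+5) = 18. Cumulative: 106
Frame 8: OPEN (3+5=8). Cumulative: 114
Frame 9: OPEN (6+1=7). Cumulative: 121
Frame 10: SPARE. Sum of all frame-10 rolls (5+5+0) = 10. Cumulative: 131

Answer: 10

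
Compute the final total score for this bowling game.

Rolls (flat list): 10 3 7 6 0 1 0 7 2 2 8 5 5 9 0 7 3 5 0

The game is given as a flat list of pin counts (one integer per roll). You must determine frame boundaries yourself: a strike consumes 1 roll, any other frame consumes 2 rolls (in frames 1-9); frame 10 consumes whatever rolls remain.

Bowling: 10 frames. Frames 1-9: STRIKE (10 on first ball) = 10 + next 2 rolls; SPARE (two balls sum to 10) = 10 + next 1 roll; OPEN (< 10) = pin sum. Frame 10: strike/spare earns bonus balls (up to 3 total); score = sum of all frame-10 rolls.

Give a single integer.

Answer: 115

Derivation:
Frame 1: STRIKE. 10 + next two rolls (3+7) = 20. Cumulative: 20
Frame 2: SPARE (3+7=10). 10 + next roll (6) = 16. Cumulative: 36
Frame 3: OPEN (6+0=6). Cumulative: 42
Frame 4: OPEN (1+0=1). Cumulative: 43
Frame 5: OPEN (7+2=9). Cumulative: 52
Frame 6: SPARE (2+8=10). 10 + next roll (5) = 15. Cumulative: 67
Frame 7: SPARE (5+5=10). 10 + next roll (9) = 19. Cumulative: 86
Frame 8: OPEN (9+0=9). Cumulative: 95
Frame 9: SPARE (7+3=10). 10 + next roll (5) = 15. Cumulative: 110
Frame 10: OPEN. Sum of all frame-10 rolls (5+0) = 5. Cumulative: 115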